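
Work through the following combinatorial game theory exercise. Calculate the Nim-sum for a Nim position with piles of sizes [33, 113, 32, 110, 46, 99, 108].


We need the XOR (exclusive or) of all pile sizes.
After XOR-ing pile 1 (size 33): 0 XOR 33 = 33
After XOR-ing pile 2 (size 113): 33 XOR 113 = 80
After XOR-ing pile 3 (size 32): 80 XOR 32 = 112
After XOR-ing pile 4 (size 110): 112 XOR 110 = 30
After XOR-ing pile 5 (size 46): 30 XOR 46 = 48
After XOR-ing pile 6 (size 99): 48 XOR 99 = 83
After XOR-ing pile 7 (size 108): 83 XOR 108 = 63
The Nim-value of this position is 63.

63


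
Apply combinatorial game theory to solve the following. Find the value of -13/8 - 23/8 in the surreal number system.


x = -13/8, y = 23/8
Converting to common denominator: 8
x = -13/8, y = 23/8
x - y = -13/8 - 23/8 = -9/2

-9/2


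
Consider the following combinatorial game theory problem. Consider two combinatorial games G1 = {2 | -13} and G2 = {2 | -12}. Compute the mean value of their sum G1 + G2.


G1 = {2 | -13}, G2 = {2 | -12}
Each is a switch {a | b} with numbers a > b; its mean value is (a + b)/2, and mean value is additive over game sums: m(G1 + G2) = m(G1) + m(G2).
Mean of G1 = (2 + (-13))/2 = -11/2 = -11/2
Mean of G2 = (2 + (-12))/2 = -10/2 = -5
Mean of G1 + G2 = -11/2 + -5 = -21/2

-21/2


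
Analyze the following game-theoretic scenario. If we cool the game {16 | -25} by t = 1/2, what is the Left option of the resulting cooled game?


Original game: {16 | -25} (a switch {a | b} with a > b).
Cooling by t (for t below the temperature (a - b)/2 = 41/2) taxes each move by t: {a | b} cooled by t is {a - t | b + t}.
Cooling amount: t = 1/2
Cooled Left option: 16 - 1/2 = 31/2
Cooled Right option: -25 + 1/2 = -49/2
Cooled game: {31/2 | -49/2}
Left option = 31/2

31/2


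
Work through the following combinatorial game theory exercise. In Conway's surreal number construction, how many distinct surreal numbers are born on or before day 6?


Day 0: {|} = 0 is born. Count = 1.
Day n: the number of surreal numbers born by day n is 2^(n+1) - 1.
By day 0: 2^1 - 1 = 1
By day 1: 2^2 - 1 = 3
By day 2: 2^3 - 1 = 7
By day 3: 2^4 - 1 = 15
By day 4: 2^5 - 1 = 31
By day 5: 2^6 - 1 = 63
By day 6: 2^7 - 1 = 127
By day 6: 127 surreal numbers.

127


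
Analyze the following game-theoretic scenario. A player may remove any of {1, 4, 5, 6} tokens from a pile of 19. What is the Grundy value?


The subtraction set is S = {1, 4, 5, 6}.
G(k) = mex{ G(k - s) : s in S, s <= k }. We compute iteratively: G(0) = 0.
G(1) = mex({0}) = 1
G(2) = mex({1}) = 0
G(3) = mex({0}) = 1
G(4) = mex({0, 1}) = 2
G(5) = mex({0, 1, 2}) = 3
G(6) = mex({0, 1, 3}) = 2
G(7) = mex({0, 1, 2}) = 3
G(8) = mex({0, 1, 2, 3}) = 4
G(9) = mex({1, 2, 3, 4}) = 0
G(10) = mex({0, 2, 3}) = 1
G(11) = mex({1, 2, 3}) = 0
G(12) = mex({0, 2, 3, 4}) = 1
G(13) = mex({0, 1, 3, 4}) = 2
G(14) = mex({0, 1, 2, 4}) = 3
Observe that G(9)..G(14) = 0, 1, 0, 1, 2, 3 repeats G(0)..G(5) = 0, 1, 0, 1, 2, 3.
For k >= max(S) = 6, G(k) is determined by the previous 6 values G(k-6)..G(k-1); a window of 6 consecutive values has recurred shifted by 9, so by induction G(k + 9) = G(k) for all k >= 0: the sequence is periodic from the start with period 9.
One period: G(0..8) = 0, 1, 0, 1, 2, 3, 2, 3, 4.
19 mod 9 = 1, so G(19) = G(1) = 1.

1


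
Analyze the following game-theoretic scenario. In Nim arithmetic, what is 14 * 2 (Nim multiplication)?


Nim multiplication is bilinear over XOR: (u XOR v) * w = (u*w) XOR (v*w).
So we split each operand into its bit components and XOR the pairwise Nim products.
14 = 2 + 4 + 8 (as XOR of powers of 2).
2 = 2 (as XOR of powers of 2).
Using the standard Nim-product table on single bits:
  2*2 = 3,   2*4 = 8,   2*8 = 12,
  4*4 = 6,   4*8 = 11,  8*8 = 13,
and  1*x = x (identity), k*l = l*k (commutative).
Pairwise Nim products:
  2 * 2 = 3
  4 * 2 = 8
  8 * 2 = 12
XOR them: 3 XOR 8 XOR 12 = 7.
Result: 14 * 2 = 7 (in Nim).

7


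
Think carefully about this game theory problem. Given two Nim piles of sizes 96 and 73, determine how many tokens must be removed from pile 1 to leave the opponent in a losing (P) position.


Piles: 96 and 73
Current XOR: 96 XOR 73 = 41 (non-zero, so this is an N-position).
To make the XOR zero, we need to find a move that balances the piles.
For pile 1 (size 96): target = 96 XOR 41 = 73
We reduce pile 1 from 96 to 73.
Tokens removed: 96 - 73 = 23
Verification: 73 XOR 73 = 0

23


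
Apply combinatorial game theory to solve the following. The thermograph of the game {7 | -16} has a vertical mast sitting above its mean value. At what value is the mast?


Game = {7 | -16}, a switch {a | b} with numbers a > b.
Its thermograph has left wall a - t and right wall b + t, which meet at t = (a - b)/2, where both equal (a + b)/2. So the mast (mean value) is at (a + b)/2.
Mean = (7 + (-16))/2 = -9/2 = -9/2

-9/2


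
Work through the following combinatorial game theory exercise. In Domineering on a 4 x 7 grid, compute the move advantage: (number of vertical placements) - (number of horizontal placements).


Board is 4 x 7 (rows x cols).
Left (vertical) placements: (rows-1) * cols = 3 * 7 = 21
Right (horizontal) placements: rows * (cols-1) = 4 * 6 = 24
Advantage = Left - Right = 21 - 24 = -3

-3


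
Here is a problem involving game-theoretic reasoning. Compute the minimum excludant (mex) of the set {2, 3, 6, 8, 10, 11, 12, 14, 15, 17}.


Set = {2, 3, 6, 8, 10, 11, 12, 14, 15, 17}
0 is NOT in the set. This is the mex.
mex = 0

0


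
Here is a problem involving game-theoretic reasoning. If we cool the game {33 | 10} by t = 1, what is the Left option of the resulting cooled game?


Original game: {33 | 10} (a switch {a | b} with a > b).
Cooling by t (for t below the temperature (a - b)/2 = 23/2) taxes each move by t: {a | b} cooled by t is {a - t | b + t}.
Cooling amount: t = 1
Cooled Left option: 33 - 1 = 32
Cooled Right option: 10 + 1 = 11
Cooled game: {32 | 11}
Left option = 32

32


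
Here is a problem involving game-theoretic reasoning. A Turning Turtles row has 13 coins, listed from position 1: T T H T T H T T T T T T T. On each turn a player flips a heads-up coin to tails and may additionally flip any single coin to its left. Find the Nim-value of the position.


Coins: T T H T T H T T T T T T T
Key fact: a single head at position k behaves exactly like a Nim heap of size k (turning it to T and optionally flipping a coin at j < k corresponds to moving the heap from k to j, or to 0), and heads combine as a disjunctive sum (two heads at the same place would cancel, matching j XOR j = 0). So the Nim-value is the XOR of the 1-indexed positions of the heads.
Face-up positions (1-indexed): [3, 6]
XOR 0 with 3: 0 XOR 3 = 3
XOR 3 with 6: 3 XOR 6 = 5
Nim-value = 5

5


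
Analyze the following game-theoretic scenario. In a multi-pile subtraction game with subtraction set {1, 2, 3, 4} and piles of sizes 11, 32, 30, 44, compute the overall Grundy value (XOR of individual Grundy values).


Subtraction set: {1, 2, 3, 4}
For this subtraction set, G(n) = n mod 5 (period = max + 1 = 5).
Pile 1 (size 11): G(11) = 11 mod 5 = 1
Pile 2 (size 32): G(32) = 32 mod 5 = 2
Pile 3 (size 30): G(30) = 30 mod 5 = 0
Pile 4 (size 44): G(44) = 44 mod 5 = 4
Total Grundy value = XOR of all: 1 XOR 2 XOR 0 XOR 4 = 7

7


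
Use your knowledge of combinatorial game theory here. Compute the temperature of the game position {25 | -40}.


The game is {25 | -40}, a switch {a | b} with numbers a > b.
Cooling {a | b} by t gives {a - t | b + t}, which stops being hot when a - t = b + t, i.e. at t = (a - b)/2. So the temperature of a switch is (a - b)/2.
Temperature = (Left option - Right option) / 2
= (25 - (-40)) / 2
= 65 / 2
= 65/2

65/2


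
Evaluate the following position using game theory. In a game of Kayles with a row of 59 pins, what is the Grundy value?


Kayles: a move removes 1 or 2 adjacent pins from a contiguous row.
Removing pins from a row of k leaves two independent rows (a, b) with a + b = k - 1 (one pin) or a + b = k - 2 (two pins); an end removal gives a = 0.
By Sprague-Grundy, G(k) = mex{ G(a) XOR G(b) } over all these splits. G(0) = 0.
G(1): splits (0,0):0^0=0 -> mex({0}) = 1
G(2): splits (0,1):0^1=1 (0,0):0^0=0 -> mex({0, 1}) = 2
G(3): splits (0,2):0^2=2 (1,1):1^1=0 (0,1):0^1=1 -> mex({0, 1, 2}) = 3
G(4): splits (0,3):0^3=3 (1,2):1^2=3 (0,2):0^2=2 (1,1):1^1=0 -> mex({0, 2, 3}) = 1
G(5): splits (0,4):0^1=1 (1,3):1^3=2 (2,2):2^2=0 (0,3):0^3=3 (1,2):1^2=3 -> mex({0, 1, 2, 3}) = 4
G(6) = mex({0, 1, 2, 4}) = 3
G(7) = mex({0, 1, 3, 4, 5}) = 2
G(8) = mex({0, 2, 3, 5, 6}) = 1
G(9) = mex({0, 1, 2, 3, 6, 7}) = 4
G(10) = mex({0, 1, 3, 4, 5, 7}) = 2
G(11) = mex({0, 1, 2, 3, 4, 5}) = 6
G(12) = mex({0, 1, 2, 3, 5, 6, 7}) = 4
G(13) = mex({0, 2, 3, 4, 6, 7}) = 1
G(14) = mex({0, 1, 4, 5, 6, 7}) = 2
G(15) = mex({0, 1, 2, 3, 4, 5, 6}) = 7
G(16) = mex({0, 2, 3, 5, 6, 7}) = 1
G(17) = mex({0, 1, 2, 3, 5, 6, 7}) = 4
G(18) = mex({0, 1, 2, 4, 5, 6}) = 3
G(19) = mex({0, 1, 3, 4, 5, 7}) = 2
G(20) = mex({0, 2, 3, 4, 5, 6, 7}) = 1
G(21) = mex({0, 1, 2, 3, 5, 6, 7}) = 4
G(22) = mex({0, 1, 2, 3, 4, 5, 7}) = 6
G(23) = mex({0, 1, 2, 3, 4, 5, 6}) = 7
G(24) = mex({0, 1, 2, 3, 5, 6, 7}) = 4
G(25) = mex({0, 2, 3, 4, 6, 7}) = 1
G(26) = mex({0, 1, 3, 4, 5, 6, 7}) = 2
G(27) = mex({0, 1, 2, 3, 4, 5, 6, 7}) = 8
G(28) = mex({0, 1, 2, 3, 4, 6, 7, 8}) = 5
G(29) = mex({0, 1, 2, 3, 5, 6, 7, 8, 9}) = 4
G(30) = mex({0, 1, 2, 3, 4, 5, 6, 9, 10}) = 7
G(31) = mex({0, 1, 3, 4, 5, 7, 10, 11}) = 2
G(32) = mex({0, 2, 3, 4, 5, 6, 7, 9, 11}) = 1
G(33) = mex({0, 1, 2, 3, 4, 5, 6, 7, 9, 12}) = 8
G(34) = mex({0, 1, 2, 3, 4, 5, 7, 8, 11, 12}) = 6
G(35) = mex({0, 1, 2, 3, 4, 5, 6, 8, 9, 10, 11}) = 7
G(36) = mex({0, 1, 2, 3, 5, 6, 7, 9, 10}) = 4
G(37) = mex({0, 2, 3, 4, 6, 7, 9, 10, 11, 12}) = 1
G(38) = mex({0, 1, 3, 4, 5, 6, 7, 9, 10, 11, 12}) = 2
G(39) = mex({0, 1, 2, 4, 5, 6, 7, 9, 10, 12, 14}) = 3
G(40) = mex({0, 2, 3, 4, 6, 7, 11, 12, 14}) = 1
G(41) = mex({0, 1, 2, 3, 5, 6, 7, 9, 10, 11, 12}) = 4
G(42) = mex({0, 1, 2, 3, 4, 5, 6, 9, 10}) = 7
G(43) = mex({0, 1, 3, 4, 5, 7, 9, 10, 12, 15}) = 2
G(44) = mex({0, 2, 3, 4, 5, 6, 7, 9, 10, 12, 15}) = 1
G(45) = mex({0, 1, 2, 3, 4, 5, 6, 7, 9, 10, 12, 14}) = 8
G(46) = mex({0, 1, 3, 4, 5, 7, 8, 11, 12, 14}) = 2
G(47) = mex({0, 1, 2, 3, 4, 5, 6, 8, 9, 10, 11, 12}) = 7
G(48) = mex({0, 1, 2, 3, 5, 6, 7, 9, 10}) = 4
G(49) = mex({0, 2, 3, 4, 6, 7, 9, 10, 11, 12, 15}) = 1
G(50) = mex({0, 1, 4, 5, 6, 7, 9, 11, 12, 14, 15}) = 2
G(51) = mex({0, 1, 2, 3, 4, 5, 6, 7, 9, 12, 14, 15}) = 8
G(52) = mex({0, 2, 3, 4, 5, 6, 7, 8, 11, 12, 15}) = 1
G(53) = mex({0, 1, 2, 3, 5, 6, 7, 8, 9, 10, 11, 12}) = 4
G(54) = mex({0, 1, 2, 3, 4, 5, 6, 9, 10}) = 7
G(55) = mex({0, 1, 3, 4, 5, 7, 9, 10, 11, 12}) = 2
G(56) = mex({0, 2, 3, 4, 5, 6, 7, 9, 10, 11, 12, 13, 14}) = 1
G(57) = mex({0, 1, 2, 3, 5, 6, 7, 9, 10, 12, 13, 14, 15}) = 4
G(58) = mex({0, 1, 3, 4, 5, 7, 11, 12, 14, 15}) = 2
G(59) = mex({0, 1, 2, 3, 4, 5, 6, 9, 10, 11, 12, 15}) = 7
Therefore G(59) = 7.

7


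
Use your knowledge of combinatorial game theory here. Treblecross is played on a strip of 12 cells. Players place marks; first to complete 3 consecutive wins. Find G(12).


Treblecross: place X on empty cells; 3-in-a-row wins.
Playing within two cells of an existing X lets the opponent win at once, so sensible play treats the cells i-2..i+2 around each X as dead. The player left with no safe cell loses, so this is a normal-play take-away game on strips of safe cells.
Placing X at cell i (0-indexed) of a strip of k safe cells leaves independent strips of sizes max(0, i-2) and max(0, k-i-3). Hence G(k) = mex{ G(max(0,i-2)) XOR G(max(0,k-i-3)) : 0 <= i < k }, with G(0) = 0.
G(1): splits (0,0):0^0=0 -> mex({0}) = 1
G(2): splits (0,0):0^0=0 -> mex({0}) = 1
G(3): splits (0,0):0^0=0 -> mex({0}) = 1
G(4): splits (0,1):0^1=1 (0,0):0^0=0 -> mex({0, 1}) = 2
G(5): splits (0,2):0^1=1 (0,1):0^1=1 (0,0):0^0=0 -> mex({0, 1}) = 2
G(6) = mex({1}) = 0
G(7) = mex({0, 1, 2}) = 3
G(8) = mex({0, 1, 2}) = 3
G(9) = mex({0, 2}) = 1
G(10) = mex({0, 2, 3}) = 1
G(11) = mex({0, 3}) = 1
G(12) = mex({1, 3}) = 0
Therefore G(12) = 0.

0


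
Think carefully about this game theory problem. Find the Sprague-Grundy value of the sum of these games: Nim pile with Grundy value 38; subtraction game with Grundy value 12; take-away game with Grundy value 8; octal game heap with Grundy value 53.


By the Sprague-Grundy theorem, the Grundy value of a sum of games is the XOR of individual Grundy values.
Nim pile: Grundy value = 38. Running XOR: 0 XOR 38 = 38
subtraction game: Grundy value = 12. Running XOR: 38 XOR 12 = 42
take-away game: Grundy value = 8. Running XOR: 42 XOR 8 = 34
octal game heap: Grundy value = 53. Running XOR: 34 XOR 53 = 23
The combined Grundy value is 23.

23


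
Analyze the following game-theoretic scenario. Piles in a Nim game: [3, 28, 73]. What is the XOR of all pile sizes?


We need the XOR (exclusive or) of all pile sizes.
After XOR-ing pile 1 (size 3): 0 XOR 3 = 3
After XOR-ing pile 2 (size 28): 3 XOR 28 = 31
After XOR-ing pile 3 (size 73): 31 XOR 73 = 86
The Nim-value of this position is 86.

86


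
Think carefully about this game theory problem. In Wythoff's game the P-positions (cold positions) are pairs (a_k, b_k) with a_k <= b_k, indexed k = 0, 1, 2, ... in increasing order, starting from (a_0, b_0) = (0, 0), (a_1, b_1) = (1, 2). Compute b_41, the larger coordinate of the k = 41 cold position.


By Wythoff's theorem, a_k = floor(k * phi) and b_k = floor(k * phi^2) = a_k + k, where phi = (1 + sqrt(5))/2 is the golden ratio.
phi = (1 + sqrt(5))/2 = 1.618034
phi^2 = phi + 1 = 2.618034
k = 41
k * phi^2 = 41 * 2.618034 = 107.339394
b_41 = floor(k * phi^2) = 107 (check: a_41 + k = 66 + 41 = 107)

107


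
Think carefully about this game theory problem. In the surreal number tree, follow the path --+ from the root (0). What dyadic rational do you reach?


Sign expansion: --+
Rule: track bounds (lo, hi), initially (-inf, +inf). On '+', the current value becomes lo and we move to the simplest number in (value, hi): value + 1 if hi = +inf, otherwise the midpoint (value + hi)/2. On '-', the current value becomes hi and we move to value - 1 if lo = -inf, otherwise the midpoint (lo + value)/2.
Start at 0.
Step 1: sign = -, move left. Bounds: (-inf, 0). Value = -1
Step 2: sign = -, move left. Bounds: (-inf, -1). Value = -2
Step 3: sign = +, move right. Bounds: (-2, -1). Value = -3/2
The surreal number with sign expansion --+ is -3/2.

-3/2


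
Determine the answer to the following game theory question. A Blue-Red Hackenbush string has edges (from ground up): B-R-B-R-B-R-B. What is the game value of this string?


Edges (from ground): B-R-B-R-B-R-B
By Berlekamp's sign-expansion rule, a Blue-Red Hackenbush stalk has the value of the surreal number whose sign sequence is the edge sequence with B -> + and R -> -.
Sign sequence: +-+-+-+
Trace the sign expansion in the surreal number tree, starting from 0:
Edge 1: B (sign +) -> bounds (0, +inf), value = 1
Edge 2: R (sign -) -> bounds (0, 1), value = 1/2
Edge 3: B (sign +) -> bounds (1/2, 1), value = 3/4
Edge 4: R (sign -) -> bounds (1/2, 3/4), value = 5/8
Edge 5: B (sign +) -> bounds (5/8, 3/4), value = 11/16
Edge 6: R (sign -) -> bounds (5/8, 11/16), value = 21/32
Edge 7: B (sign +) -> bounds (21/32, 11/16), value = 43/64
Game value = 43/64

43/64


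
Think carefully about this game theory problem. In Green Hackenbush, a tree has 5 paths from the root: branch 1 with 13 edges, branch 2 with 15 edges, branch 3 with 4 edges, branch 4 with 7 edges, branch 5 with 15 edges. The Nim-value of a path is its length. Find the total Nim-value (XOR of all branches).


The tree has 5 branches from the ground vertex.
In Green Hackenbush, the Nim-value of a simple path of length k is k.
Branch 1: length 13, Nim-value = 13
Branch 2: length 15, Nim-value = 15
Branch 3: length 4, Nim-value = 4
Branch 4: length 7, Nim-value = 7
Branch 5: length 15, Nim-value = 15
Total Nim-value = XOR of all branch values:
0 XOR 13 = 13
13 XOR 15 = 2
2 XOR 4 = 6
6 XOR 7 = 1
1 XOR 15 = 14
Nim-value of the tree = 14

14


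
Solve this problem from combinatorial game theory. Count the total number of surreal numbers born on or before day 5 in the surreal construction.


Day 0: {|} = 0 is born. Count = 1.
Day n: the number of surreal numbers born by day n is 2^(n+1) - 1.
By day 0: 2^1 - 1 = 1
By day 1: 2^2 - 1 = 3
By day 2: 2^3 - 1 = 7
By day 3: 2^4 - 1 = 15
By day 4: 2^5 - 1 = 31
By day 5: 2^6 - 1 = 63
By day 5: 63 surreal numbers.

63


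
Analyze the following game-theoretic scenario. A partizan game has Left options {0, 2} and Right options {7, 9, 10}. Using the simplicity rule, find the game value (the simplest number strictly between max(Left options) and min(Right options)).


Left options: {0, 2}, max = 2
Right options: {7, 9, 10}, min = 7
All options are numbers and max(Left) < min(Right), so by the simplicity theorem the value is the simplest (earliest-born) number strictly between 2 and 7.
Integers 3 through 6 all lie strictly between 2 and 7.
Among integers, the simplest (lowest birthday = smallest |n|; 0 is born on day 0, +-n on day n) is 3.
No non-integer in the interval can be simpler: if x is a non-integer in the interval, then floor(x) or ceil(x) also lies in the interval (the interval contains an integer), and both are proper prefixes of x's sign expansion, i.e. born earlier. So the game value is 3.
Game value = 3

3


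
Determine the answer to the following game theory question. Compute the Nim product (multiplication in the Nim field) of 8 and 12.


Nim multiplication is bilinear over XOR: (u XOR v) * w = (u*w) XOR (v*w).
So we split each operand into its bit components and XOR the pairwise Nim products.
8 = 8 (as XOR of powers of 2).
12 = 4 + 8 (as XOR of powers of 2).
Using the standard Nim-product table on single bits:
  2*2 = 3,   2*4 = 8,   2*8 = 12,
  4*4 = 6,   4*8 = 11,  8*8 = 13,
and  1*x = x (identity), k*l = l*k (commutative).
Pairwise Nim products:
  8 * 4 = 11
  8 * 8 = 13
XOR them: 11 XOR 13 = 6.
Result: 8 * 12 = 6 (in Nim).

6


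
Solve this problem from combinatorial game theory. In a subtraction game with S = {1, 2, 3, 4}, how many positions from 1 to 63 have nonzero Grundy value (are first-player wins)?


Subtraction set S = {1, 2, 3, 4}, so G(n) = n mod 5.
G(n) = 0 when n is a multiple of 5.
Multiples of 5 in [1, 63]: 12
N-positions (nonzero Grundy) = 63 - 12 = 51

51


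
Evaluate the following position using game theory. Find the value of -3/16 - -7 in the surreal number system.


x = -3/16, y = -7
Converting to common denominator: 16
x = -3/16, y = -112/16
x - y = -3/16 - -7 = 109/16

109/16


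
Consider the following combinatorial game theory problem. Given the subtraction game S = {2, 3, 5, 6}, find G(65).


The subtraction set is S = {2, 3, 5, 6}.
G(k) = mex{ G(k - s) : s in S, s <= k }. We compute iteratively: G(0) = 0.
G(1) = mex({}) = 0
G(2) = mex({0}) = 1
G(3) = mex({0}) = 1
G(4) = mex({0, 1}) = 2
G(5) = mex({0, 1}) = 2
G(6) = mex({0, 1, 2}) = 3
G(7) = mex({0, 1, 2}) = 3
G(8) = mex({1, 2, 3}) = 0
G(9) = mex({1, 2, 3}) = 0
G(10) = mex({0, 2, 3}) = 1
G(11) = mex({0, 2, 3}) = 1
G(12) = mex({0, 1, 3}) = 2
G(13) = mex({0, 1, 3}) = 2
Observe that G(8)..G(13) = 0, 0, 1, 1, 2, 2 repeats G(0)..G(5) = 0, 0, 1, 1, 2, 2.
For k >= max(S) = 6, G(k) is determined by the previous 6 values G(k-6)..G(k-1); a window of 6 consecutive values has recurred shifted by 8, so by induction G(k + 8) = G(k) for all k >= 0: the sequence is periodic from the start with period 8.
One period: G(0..7) = 0, 0, 1, 1, 2, 2, 3, 3.
65 mod 8 = 1, so G(65) = G(1) = 0.

0


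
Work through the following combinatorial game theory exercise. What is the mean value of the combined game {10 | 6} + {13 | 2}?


G1 = {10 | 6}, G2 = {13 | 2}
Each is a switch {a | b} with numbers a > b; its mean value is (a + b)/2, and mean value is additive over game sums: m(G1 + G2) = m(G1) + m(G2).
Mean of G1 = (10 + (6))/2 = 16/2 = 8
Mean of G2 = (13 + (2))/2 = 15/2 = 15/2
Mean of G1 + G2 = 8 + 15/2 = 31/2

31/2


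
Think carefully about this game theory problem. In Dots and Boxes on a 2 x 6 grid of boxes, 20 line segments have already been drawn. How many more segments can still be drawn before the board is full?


Grid: 2 x 6 boxes, i.e. 3 rows and 7 columns of dots.
Horizontal edges: (rows + 1) * cols = 3 * 6 = 18
Vertical edges: rows * (cols + 1) = 2 * 7 = 14
Total edges: 18 + 14 = 32
Edges drawn: 20
Remaining: 32 - 20 = 12

12


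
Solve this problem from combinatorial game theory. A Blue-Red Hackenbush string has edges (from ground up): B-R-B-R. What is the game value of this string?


Edges (from ground): B-R-B-R
By Berlekamp's sign-expansion rule, a Blue-Red Hackenbush stalk has the value of the surreal number whose sign sequence is the edge sequence with B -> + and R -> -.
Sign sequence: +-+-
Trace the sign expansion in the surreal number tree, starting from 0:
Edge 1: B (sign +) -> bounds (0, +inf), value = 1
Edge 2: R (sign -) -> bounds (0, 1), value = 1/2
Edge 3: B (sign +) -> bounds (1/2, 1), value = 3/4
Edge 4: R (sign -) -> bounds (1/2, 3/4), value = 5/8
Game value = 5/8

5/8


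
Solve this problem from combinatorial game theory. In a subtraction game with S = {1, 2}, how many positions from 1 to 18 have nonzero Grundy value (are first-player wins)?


Subtraction set S = {1, 2}, so G(n) = n mod 3.
G(n) = 0 when n is a multiple of 3.
Multiples of 3 in [1, 18]: 6
N-positions (nonzero Grundy) = 18 - 6 = 12

12


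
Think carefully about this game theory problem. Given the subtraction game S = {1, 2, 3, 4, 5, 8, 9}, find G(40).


The subtraction set is S = {1, 2, 3, 4, 5, 8, 9}.
G(k) = mex{ G(k - s) : s in S, s <= k }. We compute iteratively: G(0) = 0.
G(1) = mex({0}) = 1
G(2) = mex({0, 1}) = 2
G(3) = mex({0, 1, 2}) = 3
G(4) = mex({0, 1, 2, 3}) = 4
G(5) = mex({0, 1, 2, 3, 4}) = 5
G(6) = mex({1, 2, 3, 4, 5}) = 0
G(7) = mex({0, 2, 3, 4, 5}) = 1
G(8) = mex({0, 1, 3, 4, 5}) = 2
G(9) = mex({0, 1, 2, 4, 5}) = 3
G(10) = mex({0, 1, 2, 3, 5}) = 4
G(11) = mex({0, 1, 2, 3, 4}) = 5
G(12) = mex({1, 2, 3, 4, 5}) = 0
G(13) = mex({0, 2, 3, 4, 5}) = 1
G(14) = mex({0, 1, 3, 4, 5}) = 2
Observe that G(6)..G(14) = 0, 1, 2, 3, 4, 5, 0, 1, 2 repeats G(0)..G(8) = 0, 1, 2, 3, 4, 5, 0, 1, 2.
For k >= max(S) = 9, G(k) is determined by the previous 9 values G(k-9)..G(k-1); a window of 9 consecutive values has recurred shifted by 6, so by induction G(k + 6) = G(k) for all k >= 0: the sequence is periodic from the start with period 6.
One period: G(0..5) = 0, 1, 2, 3, 4, 5.
40 mod 6 = 4, so G(40) = G(4) = 4.

4


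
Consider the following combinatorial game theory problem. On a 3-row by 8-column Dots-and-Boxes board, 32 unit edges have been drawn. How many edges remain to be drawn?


Grid: 3 x 8 boxes, i.e. 4 rows and 9 columns of dots.
Horizontal edges: (rows + 1) * cols = 4 * 8 = 32
Vertical edges: rows * (cols + 1) = 3 * 9 = 27
Total edges: 32 + 27 = 59
Edges drawn: 32
Remaining: 59 - 32 = 27

27


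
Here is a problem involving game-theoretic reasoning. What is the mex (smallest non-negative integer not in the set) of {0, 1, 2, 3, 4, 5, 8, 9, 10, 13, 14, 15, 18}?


Set = {0, 1, 2, 3, 4, 5, 8, 9, 10, 13, 14, 15, 18}
0 is in the set.
1 is in the set.
2 is in the set.
3 is in the set.
4 is in the set.
5 is in the set.
6 is NOT in the set. This is the mex.
mex = 6

6


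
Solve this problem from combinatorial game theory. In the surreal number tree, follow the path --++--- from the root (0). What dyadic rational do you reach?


Sign expansion: --++---
Rule: track bounds (lo, hi), initially (-inf, +inf). On '+', the current value becomes lo and we move to the simplest number in (value, hi): value + 1 if hi = +inf, otherwise the midpoint (value + hi)/2. On '-', the current value becomes hi and we move to value - 1 if lo = -inf, otherwise the midpoint (lo + value)/2.
Start at 0.
Step 1: sign = -, move left. Bounds: (-inf, 0). Value = -1
Step 2: sign = -, move left. Bounds: (-inf, -1). Value = -2
Step 3: sign = +, move right. Bounds: (-2, -1). Value = -3/2
Step 4: sign = +, move right. Bounds: (-3/2, -1). Value = -5/4
Step 5: sign = -, move left. Bounds: (-3/2, -5/4). Value = -11/8
Step 6: sign = -, move left. Bounds: (-3/2, -11/8). Value = -23/16
Step 7: sign = -, move left. Bounds: (-3/2, -23/16). Value = -47/32
The surreal number with sign expansion --++--- is -47/32.

-47/32


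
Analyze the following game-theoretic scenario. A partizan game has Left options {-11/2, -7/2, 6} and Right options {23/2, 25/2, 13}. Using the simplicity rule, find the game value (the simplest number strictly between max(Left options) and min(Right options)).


Left options: {-11/2, -7/2, 6}, max = 6
Right options: {23/2, 25/2, 13}, min = 23/2
All options are numbers and max(Left) < min(Right), so by the simplicity theorem the value is the simplest (earliest-born) number strictly between 6 and 23/2.
Integers 7 through 11 all lie strictly between 6 and 23/2.
Among integers, the simplest (lowest birthday = smallest |n|; 0 is born on day 0, +-n on day n) is 7.
No non-integer in the interval can be simpler: if x is a non-integer in the interval, then floor(x) or ceil(x) also lies in the interval (the interval contains an integer), and both are proper prefixes of x's sign expansion, i.e. born earlier. So the game value is 7.
Game value = 7

7


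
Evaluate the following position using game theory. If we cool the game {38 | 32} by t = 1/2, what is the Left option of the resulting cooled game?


Original game: {38 | 32} (a switch {a | b} with a > b).
Cooling by t (for t below the temperature (a - b)/2 = 3) taxes each move by t: {a | b} cooled by t is {a - t | b + t}.
Cooling amount: t = 1/2
Cooled Left option: 38 - 1/2 = 75/2
Cooled Right option: 32 + 1/2 = 65/2
Cooled game: {75/2 | 65/2}
Left option = 75/2

75/2


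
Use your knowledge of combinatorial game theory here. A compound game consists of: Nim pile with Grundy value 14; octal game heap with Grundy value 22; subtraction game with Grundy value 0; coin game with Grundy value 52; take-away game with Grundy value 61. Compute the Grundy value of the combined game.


By the Sprague-Grundy theorem, the Grundy value of a sum of games is the XOR of individual Grundy values.
Nim pile: Grundy value = 14. Running XOR: 0 XOR 14 = 14
octal game heap: Grundy value = 22. Running XOR: 14 XOR 22 = 24
subtraction game: Grundy value = 0. Running XOR: 24 XOR 0 = 24
coin game: Grundy value = 52. Running XOR: 24 XOR 52 = 44
take-away game: Grundy value = 61. Running XOR: 44 XOR 61 = 17
The combined Grundy value is 17.

17


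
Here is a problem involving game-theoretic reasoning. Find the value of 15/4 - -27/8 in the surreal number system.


x = 15/4, y = -27/8
Converting to common denominator: 8
x = 30/8, y = -27/8
x - y = 15/4 - -27/8 = 57/8

57/8


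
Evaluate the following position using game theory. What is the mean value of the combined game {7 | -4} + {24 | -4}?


G1 = {7 | -4}, G2 = {24 | -4}
Each is a switch {a | b} with numbers a > b; its mean value is (a + b)/2, and mean value is additive over game sums: m(G1 + G2) = m(G1) + m(G2).
Mean of G1 = (7 + (-4))/2 = 3/2 = 3/2
Mean of G2 = (24 + (-4))/2 = 20/2 = 10
Mean of G1 + G2 = 3/2 + 10 = 23/2

23/2


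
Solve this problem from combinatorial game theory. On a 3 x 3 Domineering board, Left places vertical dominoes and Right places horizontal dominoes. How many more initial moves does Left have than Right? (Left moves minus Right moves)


Board is 3 x 3 (rows x cols).
Left (vertical) placements: (rows-1) * cols = 2 * 3 = 6
Right (horizontal) placements: rows * (cols-1) = 3 * 2 = 6
Advantage = Left - Right = 6 - 6 = 0

0


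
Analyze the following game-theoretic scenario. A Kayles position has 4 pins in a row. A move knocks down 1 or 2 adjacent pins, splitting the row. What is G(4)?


Kayles: a move removes 1 or 2 adjacent pins from a contiguous row.
Removing pins from a row of k leaves two independent rows (a, b) with a + b = k - 1 (one pin) or a + b = k - 2 (two pins); an end removal gives a = 0.
By Sprague-Grundy, G(k) = mex{ G(a) XOR G(b) } over all these splits. G(0) = 0.
G(1): splits (0,0):0^0=0 -> mex({0}) = 1
G(2): splits (0,1):0^1=1 (0,0):0^0=0 -> mex({0, 1}) = 2
G(3): splits (0,2):0^2=2 (1,1):1^1=0 (0,1):0^1=1 -> mex({0, 1, 2}) = 3
G(4): splits (0,3):0^3=3 (1,2):1^2=3 (0,2):0^2=2 (1,1):1^1=0 -> mex({0, 2, 3}) = 1
Therefore G(4) = 1.

1


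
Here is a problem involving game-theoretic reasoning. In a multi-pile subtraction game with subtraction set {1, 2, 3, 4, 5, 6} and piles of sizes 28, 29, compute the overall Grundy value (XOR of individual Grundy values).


Subtraction set: {1, 2, 3, 4, 5, 6}
For this subtraction set, G(n) = n mod 7 (period = max + 1 = 7).
Pile 1 (size 28): G(28) = 28 mod 7 = 0
Pile 2 (size 29): G(29) = 29 mod 7 = 1
Total Grundy value = XOR of all: 0 XOR 1 = 1

1


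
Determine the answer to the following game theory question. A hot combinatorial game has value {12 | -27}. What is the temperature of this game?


The game is {12 | -27}, a switch {a | b} with numbers a > b.
Cooling {a | b} by t gives {a - t | b + t}, which stops being hot when a - t = b + t, i.e. at t = (a - b)/2. So the temperature of a switch is (a - b)/2.
Temperature = (Left option - Right option) / 2
= (12 - (-27)) / 2
= 39 / 2
= 39/2

39/2


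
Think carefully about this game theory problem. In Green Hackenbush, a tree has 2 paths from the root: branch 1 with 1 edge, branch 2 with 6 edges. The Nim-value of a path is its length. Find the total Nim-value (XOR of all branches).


The tree has 2 branches from the ground vertex.
In Green Hackenbush, the Nim-value of a simple path of length k is k.
Branch 1: length 1, Nim-value = 1
Branch 2: length 6, Nim-value = 6
Total Nim-value = XOR of all branch values:
0 XOR 1 = 1
1 XOR 6 = 7
Nim-value of the tree = 7

7


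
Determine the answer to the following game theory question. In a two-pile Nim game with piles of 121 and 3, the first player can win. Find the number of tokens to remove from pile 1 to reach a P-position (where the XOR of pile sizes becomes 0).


Piles: 121 and 3
Current XOR: 121 XOR 3 = 122 (non-zero, so this is an N-position).
To make the XOR zero, we need to find a move that balances the piles.
For pile 1 (size 121): target = 121 XOR 122 = 3
We reduce pile 1 from 121 to 3.
Tokens removed: 121 - 3 = 118
Verification: 3 XOR 3 = 0

118


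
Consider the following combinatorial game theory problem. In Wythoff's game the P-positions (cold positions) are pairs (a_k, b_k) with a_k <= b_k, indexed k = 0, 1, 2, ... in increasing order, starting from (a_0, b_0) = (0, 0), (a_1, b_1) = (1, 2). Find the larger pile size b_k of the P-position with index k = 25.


By Wythoff's theorem, a_k = floor(k * phi) and b_k = floor(k * phi^2) = a_k + k, where phi = (1 + sqrt(5))/2 is the golden ratio.
phi = (1 + sqrt(5))/2 = 1.618034
phi^2 = phi + 1 = 2.618034
k = 25
k * phi^2 = 25 * 2.618034 = 65.450850
b_25 = floor(k * phi^2) = 65 (check: a_25 + k = 40 + 25 = 65)

65


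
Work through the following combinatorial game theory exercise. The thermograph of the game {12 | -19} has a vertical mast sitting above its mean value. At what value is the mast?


Game = {12 | -19}, a switch {a | b} with numbers a > b.
Its thermograph has left wall a - t and right wall b + t, which meet at t = (a - b)/2, where both equal (a + b)/2. So the mast (mean value) is at (a + b)/2.
Mean = (12 + (-19))/2 = -7/2 = -7/2

-7/2


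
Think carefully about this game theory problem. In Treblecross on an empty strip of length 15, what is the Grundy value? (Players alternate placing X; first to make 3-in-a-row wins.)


Treblecross: place X on empty cells; 3-in-a-row wins.
Playing within two cells of an existing X lets the opponent win at once, so sensible play treats the cells i-2..i+2 around each X as dead. The player left with no safe cell loses, so this is a normal-play take-away game on strips of safe cells.
Placing X at cell i (0-indexed) of a strip of k safe cells leaves independent strips of sizes max(0, i-2) and max(0, k-i-3). Hence G(k) = mex{ G(max(0,i-2)) XOR G(max(0,k-i-3)) : 0 <= i < k }, with G(0) = 0.
G(1): splits (0,0):0^0=0 -> mex({0}) = 1
G(2): splits (0,0):0^0=0 -> mex({0}) = 1
G(3): splits (0,0):0^0=0 -> mex({0}) = 1
G(4): splits (0,1):0^1=1 (0,0):0^0=0 -> mex({0, 1}) = 2
G(5): splits (0,2):0^1=1 (0,1):0^1=1 (0,0):0^0=0 -> mex({0, 1}) = 2
G(6) = mex({1}) = 0
G(7) = mex({0, 1, 2}) = 3
G(8) = mex({0, 1, 2}) = 3
G(9) = mex({0, 2}) = 1
G(10) = mex({0, 2, 3}) = 1
G(11) = mex({0, 3}) = 1
G(12) = mex({1, 3}) = 0
G(13) = mex({0, 1, 2, 3}) = 4
G(14) = mex({0, 1, 2}) = 3
G(15) = mex({0, 1, 2}) = 3
Therefore G(15) = 3.

3


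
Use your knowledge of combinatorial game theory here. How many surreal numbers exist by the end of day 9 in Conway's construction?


Day 0: {|} = 0 is born. Count = 1.
Day n: the number of surreal numbers born by day n is 2^(n+1) - 1.
By day 0: 2^1 - 1 = 1
By day 1: 2^2 - 1 = 3
By day 2: 2^3 - 1 = 7
By day 3: 2^4 - 1 = 15
By day 4: 2^5 - 1 = 31
By day 5: 2^6 - 1 = 63
By day 6: 2^7 - 1 = 127
By day 7: 2^8 - 1 = 255
By day 8: 2^9 - 1 = 511
By day 9: 2^10 - 1 = 1023
By day 9: 1023 surreal numbers.

1023


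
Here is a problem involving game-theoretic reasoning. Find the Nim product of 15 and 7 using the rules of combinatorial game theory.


Nim multiplication is bilinear over XOR: (u XOR v) * w = (u*w) XOR (v*w).
So we split each operand into its bit components and XOR the pairwise Nim products.
15 = 1 + 2 + 4 + 8 (as XOR of powers of 2).
7 = 1 + 2 + 4 (as XOR of powers of 2).
Using the standard Nim-product table on single bits:
  2*2 = 3,   2*4 = 8,   2*8 = 12,
  4*4 = 6,   4*8 = 11,  8*8 = 13,
and  1*x = x (identity), k*l = l*k (commutative).
Pairwise Nim products:
  1 * 1 = 1
  1 * 2 = 2
  1 * 4 = 4
  2 * 1 = 2
  2 * 2 = 3
  2 * 4 = 8
  4 * 1 = 4
  4 * 2 = 8
  4 * 4 = 6
  8 * 1 = 8
  8 * 2 = 12
  8 * 4 = 11
XOR them: 1 XOR 2 XOR 4 XOR 2 XOR 3 XOR 8 XOR 4 XOR 8 XOR 6 XOR 8 XOR 12 XOR 11 = 11.
Result: 15 * 7 = 11 (in Nim).

11


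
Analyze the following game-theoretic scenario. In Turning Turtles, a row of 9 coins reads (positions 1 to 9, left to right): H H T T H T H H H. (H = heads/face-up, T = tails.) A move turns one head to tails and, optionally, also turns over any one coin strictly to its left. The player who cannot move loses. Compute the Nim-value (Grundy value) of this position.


Coins: H H T T H T H H H
Key fact: a single head at position k behaves exactly like a Nim heap of size k (turning it to T and optionally flipping a coin at j < k corresponds to moving the heap from k to j, or to 0), and heads combine as a disjunctive sum (two heads at the same place would cancel, matching j XOR j = 0). So the Nim-value is the XOR of the 1-indexed positions of the heads.
Face-up positions (1-indexed): [1, 2, 5, 7, 8, 9]
XOR 0 with 1: 0 XOR 1 = 1
XOR 1 with 2: 1 XOR 2 = 3
XOR 3 with 5: 3 XOR 5 = 6
XOR 6 with 7: 6 XOR 7 = 1
XOR 1 with 8: 1 XOR 8 = 9
XOR 9 with 9: 9 XOR 9 = 0
Nim-value = 0

0


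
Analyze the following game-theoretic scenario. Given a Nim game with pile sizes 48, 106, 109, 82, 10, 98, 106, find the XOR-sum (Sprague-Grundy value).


We need the XOR (exclusive or) of all pile sizes.
After XOR-ing pile 1 (size 48): 0 XOR 48 = 48
After XOR-ing pile 2 (size 106): 48 XOR 106 = 90
After XOR-ing pile 3 (size 109): 90 XOR 109 = 55
After XOR-ing pile 4 (size 82): 55 XOR 82 = 101
After XOR-ing pile 5 (size 10): 101 XOR 10 = 111
After XOR-ing pile 6 (size 98): 111 XOR 98 = 13
After XOR-ing pile 7 (size 106): 13 XOR 106 = 103
The Nim-value of this position is 103.

103


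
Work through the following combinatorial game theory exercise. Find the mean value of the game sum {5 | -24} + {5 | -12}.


G1 = {5 | -24}, G2 = {5 | -12}
Each is a switch {a | b} with numbers a > b; its mean value is (a + b)/2, and mean value is additive over game sums: m(G1 + G2) = m(G1) + m(G2).
Mean of G1 = (5 + (-24))/2 = -19/2 = -19/2
Mean of G2 = (5 + (-12))/2 = -7/2 = -7/2
Mean of G1 + G2 = -19/2 + -7/2 = -13

-13


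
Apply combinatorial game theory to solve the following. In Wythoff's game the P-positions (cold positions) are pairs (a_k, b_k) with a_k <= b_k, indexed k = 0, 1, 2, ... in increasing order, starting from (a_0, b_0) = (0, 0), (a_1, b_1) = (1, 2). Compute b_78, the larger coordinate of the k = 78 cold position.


By Wythoff's theorem, a_k = floor(k * phi) and b_k = floor(k * phi^2) = a_k + k, where phi = (1 + sqrt(5))/2 is the golden ratio.
phi = (1 + sqrt(5))/2 = 1.618034
phi^2 = phi + 1 = 2.618034
k = 78
k * phi^2 = 78 * 2.618034 = 204.206651
b_78 = floor(k * phi^2) = 204 (check: a_78 + k = 126 + 78 = 204)

204


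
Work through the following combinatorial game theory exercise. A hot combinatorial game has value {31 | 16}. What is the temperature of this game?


The game is {31 | 16}, a switch {a | b} with numbers a > b.
Cooling {a | b} by t gives {a - t | b + t}, which stops being hot when a - t = b + t, i.e. at t = (a - b)/2. So the temperature of a switch is (a - b)/2.
Temperature = (Left option - Right option) / 2
= (31 - (16)) / 2
= 15 / 2
= 15/2

15/2


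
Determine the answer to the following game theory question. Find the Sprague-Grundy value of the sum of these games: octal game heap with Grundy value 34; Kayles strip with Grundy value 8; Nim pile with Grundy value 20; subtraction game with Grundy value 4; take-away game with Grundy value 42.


By the Sprague-Grundy theorem, the Grundy value of a sum of games is the XOR of individual Grundy values.
octal game heap: Grundy value = 34. Running XOR: 0 XOR 34 = 34
Kayles strip: Grundy value = 8. Running XOR: 34 XOR 8 = 42
Nim pile: Grundy value = 20. Running XOR: 42 XOR 20 = 62
subtraction game: Grundy value = 4. Running XOR: 62 XOR 4 = 58
take-away game: Grundy value = 42. Running XOR: 58 XOR 42 = 16
The combined Grundy value is 16.

16


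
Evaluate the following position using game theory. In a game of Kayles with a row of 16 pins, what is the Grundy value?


Kayles: a move removes 1 or 2 adjacent pins from a contiguous row.
Removing pins from a row of k leaves two independent rows (a, b) with a + b = k - 1 (one pin) or a + b = k - 2 (two pins); an end removal gives a = 0.
By Sprague-Grundy, G(k) = mex{ G(a) XOR G(b) } over all these splits. G(0) = 0.
G(1): splits (0,0):0^0=0 -> mex({0}) = 1
G(2): splits (0,1):0^1=1 (0,0):0^0=0 -> mex({0, 1}) = 2
G(3): splits (0,2):0^2=2 (1,1):1^1=0 (0,1):0^1=1 -> mex({0, 1, 2}) = 3
G(4): splits (0,3):0^3=3 (1,2):1^2=3 (0,2):0^2=2 (1,1):1^1=0 -> mex({0, 2, 3}) = 1
G(5): splits (0,4):0^1=1 (1,3):1^3=2 (2,2):2^2=0 (0,3):0^3=3 (1,2):1^2=3 -> mex({0, 1, 2, 3}) = 4
G(6) = mex({0, 1, 2, 4}) = 3
G(7) = mex({0, 1, 3, 4, 5}) = 2
G(8) = mex({0, 2, 3, 5, 6}) = 1
G(9) = mex({0, 1, 2, 3, 6, 7}) = 4
G(10) = mex({0, 1, 3, 4, 5, 7}) = 2
G(11) = mex({0, 1, 2, 3, 4, 5}) = 6
G(12) = mex({0, 1, 2, 3, 5, 6, 7}) = 4
G(13) = mex({0, 2, 3, 4, 6, 7}) = 1
G(14) = mex({0, 1, 4, 5, 6, 7}) = 2
G(15) = mex({0, 1, 2, 3, 4, 5, 6}) = 7
G(16) = mex({0, 2, 3, 5, 6, 7}) = 1
Therefore G(16) = 1.

1


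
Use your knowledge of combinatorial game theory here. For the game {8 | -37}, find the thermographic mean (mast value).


Game = {8 | -37}, a switch {a | b} with numbers a > b.
Its thermograph has left wall a - t and right wall b + t, which meet at t = (a - b)/2, where both equal (a + b)/2. So the mast (mean value) is at (a + b)/2.
Mean = (8 + (-37))/2 = -29/2 = -29/2

-29/2


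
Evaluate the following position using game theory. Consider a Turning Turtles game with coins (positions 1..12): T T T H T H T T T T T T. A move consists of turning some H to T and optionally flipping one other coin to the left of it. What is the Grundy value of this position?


Coins: T T T H T H T T T T T T
Key fact: a single head at position k behaves exactly like a Nim heap of size k (turning it to T and optionally flipping a coin at j < k corresponds to moving the heap from k to j, or to 0), and heads combine as a disjunctive sum (two heads at the same place would cancel, matching j XOR j = 0). So the Nim-value is the XOR of the 1-indexed positions of the heads.
Face-up positions (1-indexed): [4, 6]
XOR 0 with 4: 0 XOR 4 = 4
XOR 4 with 6: 4 XOR 6 = 2
Nim-value = 2

2
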